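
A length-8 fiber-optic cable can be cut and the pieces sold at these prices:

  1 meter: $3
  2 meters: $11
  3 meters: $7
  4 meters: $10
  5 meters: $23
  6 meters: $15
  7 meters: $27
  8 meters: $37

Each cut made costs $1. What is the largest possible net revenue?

41

Build r[k] bottom-up: r[k] = max over allowed piece i of (p[i] + r[k−i]) − 1 per cut.
r[1] = 3
r[2] = 11
r[3] = 13  (first piece 1, then r[2]=11)
r[4] = 21  (first piece 2, then r[2]=11)
r[5] = 23  (first piece 1, then r[4]=21)
r[6] = 31  (first piece 2, then r[4]=21)
r[7] = 33  (first piece 1, then r[6]=31)
r[8] = 41  (first piece 2, then r[6]=31)
One optimal plan: pieces 2 + 2 + 2 + 2 (3 cuts) → $44 − $3 = $41.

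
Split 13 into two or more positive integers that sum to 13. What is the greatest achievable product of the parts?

108

Let g[k] be the best product for length k (with at least one cut). For each first piece i, the rest contributes max(k−i, g[k−i]).
g[2] = 1*max(1,0) = 1*1 = 1
g[3] = 1*max(2,1) = 1*2 = 2
g[4] = 2*max(2,1) = 2*2 = 4
g[5] = 2*max(3,2) = 2*3 = 6
g[6] = 3*max(3,2) = 3*3 = 9
g[7] = 2*max(5,6) = 2*6 = 12
g[8] = 2*max(6,9) = 2*9 = 18
g[9] = 3*max(6,9) = 3*9 = 27
g[10] = 2*max(8,18) = 2*18 = 36
g[11] = 2*max(9,27) = 2*27 = 54
g[12] = 3*max(9,27) = 3*27 = 81
g[13] = 2*max(11,54) = 2*54 = 108
One optimal split: 3 + 3 + 3 + 2 + 2; product 3*3*3*2*2 = 108.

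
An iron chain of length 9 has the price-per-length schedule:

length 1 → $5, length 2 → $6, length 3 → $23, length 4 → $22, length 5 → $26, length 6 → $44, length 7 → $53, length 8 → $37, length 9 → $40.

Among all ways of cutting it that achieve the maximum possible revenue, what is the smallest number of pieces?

3

Consider every possible first cut. r[k] is the best of p[i]+r[k−i] over all sellable i≤k.
r[1] = 5
r[2] = max(5+5, 6+0) = 10
r[3] = max(5+10, 6+5, 23+0) = 23
r[4] = max(5+23, 6+10, 23+5, 22+0) = 28
r[5] = max(5+28, 6+23, 23+10, 22+5, 26+0) = 33
r[6] = max(5+33, 6+28, 23+23, 22+10, 26+5, 44+0) = 46
r[7] = max(5+46, 6+33, 23+28, …, 44+5, 53+0) = 53
r[8] = max(5+53, 6+46, 23+33, …, 53+5, 37+0) = 58
r[9] = max(5+58, 6+53, 23+46, …, 37+5, 40+0) = 69
Maximum revenue is $69.
Now minimize piece count subject to staying optimal: for each k, pieces[k] = 1 + min over i with p[i]+r[k−i]=r[k] of pieces[k−i].
pieces[6] = 2
pieces[7] = 1
pieces[8] = 2
pieces[9] = 3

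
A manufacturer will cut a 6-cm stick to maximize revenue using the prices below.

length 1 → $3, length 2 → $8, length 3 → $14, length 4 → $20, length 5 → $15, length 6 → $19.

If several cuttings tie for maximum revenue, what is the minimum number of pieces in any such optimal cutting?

2

Let r[k] be the best obtainable value from length k. For each k, try every first piece i and keep the best of price[i] + r[k−i].
r[1] = 3
r[2] = 8
r[3] = 14
r[4] = 20
r[5] = 23  (first piece 1, then r[4]=20)
r[6] = 28  (first piece 2, then r[4]=20)
Maximum revenue is $28.
Now minimize piece count subject to staying optimal: for each k, pieces[k] = 1 + min over i with p[i]+r[k−i]=r[k] of pieces[k−i].
pieces[3] = 1
pieces[4] = 1
pieces[5] = 2
pieces[6] = 2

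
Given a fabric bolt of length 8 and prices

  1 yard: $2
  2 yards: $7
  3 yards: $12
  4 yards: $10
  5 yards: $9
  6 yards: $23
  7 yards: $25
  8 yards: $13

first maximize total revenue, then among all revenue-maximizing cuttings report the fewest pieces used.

3

Build r[k] bottom-up: r[k] = max over allowed piece i of (p[i] + r[k−i]).
r[1] = 2
r[2] = max(2+2, 7+0) = 7
r[3] = max(2+7, 7+2, 12+0) = 12
r[4] = max(2+12, 7+7, 12+2, 10+0) = 14
r[5] = max(2+14, 7+12, 12+7, 10+2, 9+0) = 19
r[6] = max(2+19, 7+14, 12+12, 10+7, 9+2, 23+0) = 24
r[7] = max(2+24, 7+19, 12+14, …, 23+2, 25+0) = 26
r[8] = max(2+26, 7+24, 12+19, …, 25+2, 13+0) = 31
Maximum revenue is $31.
Now minimize piece count subject to staying optimal: for each k, pieces[k] = 1 + min over i with p[i]+r[k−i]=r[k] of pieces[k−i].
pieces[5] = 2
pieces[6] = 2
pieces[7] = 3
pieces[8] = 3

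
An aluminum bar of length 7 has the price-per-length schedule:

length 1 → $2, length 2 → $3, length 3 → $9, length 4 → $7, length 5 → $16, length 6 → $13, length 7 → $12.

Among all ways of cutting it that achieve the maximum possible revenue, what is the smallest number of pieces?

3

Let r[k] be the best obtainable value from length k. For each k, try every first piece i and keep the best of price[i] + r[k−i].
r[1] = 2
r[2] = max(2+2, 3+0) = 4
r[3] = max(2+4, 3+2, 9+0) = 9
r[4] = max(2+9, 3+4, 9+2, 7+0) = 11
r[5] = max(2+11, 3+9, 9+4, 7+2, 16+0) = 16
r[6] = max(2+16, 3+11, 9+9, 7+4, 16+2, 13+0) = 18
r[7] = max(2+18, 3+16, 9+11, …, 13+2, 12+0) = 20
Maximum revenue is $20.
Now minimize piece count subject to staying optimal: for each k, pieces[k] = 1 + min over i with p[i]+r[k−i]=r[k] of pieces[k−i].
pieces[4] = 2
pieces[5] = 1
pieces[6] = 2
pieces[7] = 3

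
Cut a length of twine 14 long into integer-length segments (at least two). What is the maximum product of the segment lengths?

Define prod[k] = max over 1≤i<k of i · max(k−i, prod[k−i]); the inner max lets the remainder stay uncut if that's better.
prod[2] = 1×max(1,0) = 1×1 = 1
prod[3] = 1×max(2,1) = 1×2 = 2
prod[4] = 2×max(2,1) = 2×2 = 4
prod[5] = 2×max(3,2) = 2×3 = 6
prod[6] = 3×max(3,2) = 3×3 = 9
prod[7] = 2×max(5,6) = 2×6 = 12
prod[8] = 2×max(6,9) = 2×9 = 18
prod[9] = 3×max(6,9) = 3×9 = 27
prod[10] = 2×max(8,18) = 2×18 = 36
prod[11] = 2×max(9,27) = 2×27 = 54
prod[12] = 3×max(9,27) = 3×27 = 81
prod[13] = 2×max(11,54) = 2×54 = 108
prod[14] = 2×max(12,81) = 2×81 = 162
One optimal split: 3 + 3 + 3 + 3 + 2; product 3×3×3×3×2 = 162.

162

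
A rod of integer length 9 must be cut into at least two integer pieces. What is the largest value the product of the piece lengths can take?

Define m[k] = max over 1≤i<k of i · max(k−i, m[k−i]); the inner max lets the remainder stay uncut if that's better.
m[2] = 1·max(1,0) = 1·1 = 1
m[3] = 1·max(2,1) = 1·2 = 2
m[4] = 2·max(2,1) = 2·2 = 4
m[5] = 2·max(3,2) = 2·3 = 6
m[6] = 3·max(3,2) = 3·3 = 9
m[7] = 2·max(5,6) = 2·6 = 12
m[8] = 2·max(6,9) = 2·9 = 18
m[9] = 3·max(6,9) = 3·9 = 27
One optimal split: 3 + 3 + 3; product 3·3·3 = 27.

27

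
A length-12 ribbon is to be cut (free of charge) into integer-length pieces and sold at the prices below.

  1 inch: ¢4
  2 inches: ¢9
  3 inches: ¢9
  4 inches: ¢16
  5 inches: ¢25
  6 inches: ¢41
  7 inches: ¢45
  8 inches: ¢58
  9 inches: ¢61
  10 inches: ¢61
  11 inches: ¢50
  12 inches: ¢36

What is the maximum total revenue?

Consider every possible first cut. r[k] is the best of p[i]+r[k−i] over all sellable i≤k.
r[1] = 4
r[2] = max(4+4, 9+0) = 9
r[3] = max(4+9, 9+4, 9+0) = 13
r[4] = max(4+13, 9+9, 9+4, 16+0) = 18
r[5] = max(4+18, 9+13, 9+9, 16+4, 25+0) = 25
r[6] = max(4+25, 9+18, 9+13, 16+9, 25+4, 41+0) = 41
r[7] = max(4+41, 9+25, 9+18, …, 41+4, 45+0) = 45
r[8] = max(4+45, 9+41, 9+25, …, 45+4, 58+0) = 58
r[9] = max(4+58, 9+45, 9+41, …, 58+4, 61+0) = 62
r[10] = max(4+62, 9+58, 9+45, …, 61+4, 61+0) = 67
r[11] = max(4+67, 9+62, 9+58, …, 61+4, 50+0) = 71
r[12] = max(4+71, 9+67, 9+62, …, 50+4, 36+0) = 82
One optimal cutting: 6 + 6 → ¢41 + ¢41 = ¢82.

82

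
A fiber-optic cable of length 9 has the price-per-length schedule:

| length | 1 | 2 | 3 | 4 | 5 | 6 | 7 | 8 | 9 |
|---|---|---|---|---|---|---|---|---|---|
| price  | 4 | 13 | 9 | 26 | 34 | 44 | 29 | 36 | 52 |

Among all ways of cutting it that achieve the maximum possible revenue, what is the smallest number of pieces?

Consider every possible first cut. r[k] is the best of p[i]+r[k−i] over all sellable i≤k.
r[1] = 4
r[2] = 13
r[3] = 17  (first piece 1, then r[2]=13)
r[4] = 26  (first piece 2, then r[2]=13)
r[5] = 34
r[6] = 44
r[7] = 48  (first piece 1, then r[6]=44)
r[8] = 57  (first piece 2, then r[6]=44)
r[9] = 61  (first piece 1, then r[8]=57)
Maximum revenue is $61.
Now minimize piece count subject to staying optimal: for each k, pieces[k] = 1 + min over i with p[i]+r[k−i]=r[k] of pieces[k−i].
pieces[6] = 1
pieces[7] = 2
pieces[8] = 2
pieces[9] = 3

3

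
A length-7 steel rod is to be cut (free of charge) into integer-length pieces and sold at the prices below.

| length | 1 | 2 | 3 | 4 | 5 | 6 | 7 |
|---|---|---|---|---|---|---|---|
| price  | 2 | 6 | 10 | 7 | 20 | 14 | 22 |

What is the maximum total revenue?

Consider every possible first cut. v[k] is the best of p[i]+v[k−i] over all sellable i≤k.
v[1] = 2
v[2] = max(2+2, 6+0) = 6
v[3] = max(2+6, 6+2, 10+0) = 10
v[4] = max(2+10, 6+6, 10+2, 7+0) = 12
v[5] = max(2+12, 6+10, 10+6, 7+2, 20+0) = 20
v[6] = max(2+20, 6+12, 10+10, 7+6, 20+2, 14+0) = 22
v[7] = max(2+22, 6+20, 10+12, …, 14+2, 22+0) = 26
One optimal cutting: 5 + 2 → $20 + $6 = $26.

26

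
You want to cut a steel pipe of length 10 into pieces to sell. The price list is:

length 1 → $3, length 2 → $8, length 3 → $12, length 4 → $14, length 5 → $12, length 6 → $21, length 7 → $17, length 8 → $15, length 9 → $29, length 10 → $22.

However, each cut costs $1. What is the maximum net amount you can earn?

37

Build r[k] bottom-up: r[k] = max over allowed piece i of (p[i] + r[k−i]) − 1 per cut.
r[1] = 3
r[2] = max(3+3-1, 8+0) = 8
r[3] = max(3+8-1, 8+3-1, 12+0) = 12
r[4] = max(3+12-1, 8+8-1, 12+3-1, 14+0) = 15
r[5] = max(3+15-1, 8+12-1, 12+8-1, 14+3-1, 12+0) = 19
r[6] = max(3+19-1, 8+15-1, 12+12-1, 14+8-1, 12+3-1, 21+0) = 23
r[7] = max(3+23-1, 8+19-1, 12+15-1, …, 21+3-1, 17+0) = 26
r[8] = max(3+26-1, 8+23-1, 12+19-1, …, 17+3-1, 15+0) = 30
r[9] = max(3+30-1, 8+26-1, 12+23-1, …, 15+3-1, 29+0) = 34
r[10] = max(3+34-1, 8+30-1, 12+26-1, …, 29+3-1, 22+0) = 37
One optimal plan: pieces 3 + 3 + 2 + 2 (3 cuts) → $40 − $3 = $37.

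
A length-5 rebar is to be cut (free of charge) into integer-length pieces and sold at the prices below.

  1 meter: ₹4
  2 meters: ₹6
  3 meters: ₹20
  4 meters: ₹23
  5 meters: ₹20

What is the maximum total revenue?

Consider every possible first cut. best[k] is the best of p[i]+best[k−i] over all sellable i≤k.
best[1] = 4
best[2] = max(4+4, 6+0) = 8
best[3] = max(4+8, 6+4, 20+0) = 20
best[4] = max(4+20, 6+8, 20+4, 23+0) = 24
best[5] = max(4+24, 6+20, 20+8, 23+4, 20+0) = 28
One optimal cutting: 3 + 1 + 1 → ₹20 + ₹4 + ₹4 = ₹28.

28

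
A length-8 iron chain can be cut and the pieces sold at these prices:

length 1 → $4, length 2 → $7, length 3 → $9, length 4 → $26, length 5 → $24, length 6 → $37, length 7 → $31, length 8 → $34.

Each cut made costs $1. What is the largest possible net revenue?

51

Let v[k] be the best obtainable value from length k. For each k, try every first piece i and keep the best of price[i] + v[k−i] minus the 1 cut fee when i<k.
v[1] = 4
v[2] = 7  (first piece 1, then v[1]=4)
v[3] = 10  (first piece 1, then v[2]=7)
v[4] = 26
v[5] = 29  (first piece 1, then v[4]=26)
v[6] = 37
v[7] = 40  (first piece 1, then v[6]=37)
v[8] = 51  (first piece 4, then v[4]=26)
One optimal plan: pieces 4 + 4 (1 cut) → $52 − $1 = $51.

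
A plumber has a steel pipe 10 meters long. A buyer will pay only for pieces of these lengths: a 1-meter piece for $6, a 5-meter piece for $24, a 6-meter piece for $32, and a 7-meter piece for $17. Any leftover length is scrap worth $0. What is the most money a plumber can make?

60

Consider every possible first cut. r[k] is the best of p[i]+r[k−i] over all sellable i≤k.
r[1] = 6
r[2] = 12  (first piece 1, then r[1]=6)
r[3] = 18  (first piece 1, then r[2]=12)
r[4] = 24  (first piece 1, then r[3]=18)
r[5] = max(6+24, 24+0) = 30
r[6] = max(6+30, 24+6, 32+0) = 36
r[7] = max(6+36, 24+12, 32+6, 17+0) = 42
r[8] = max(6+42, 24+18, 32+12, 17+6) = 48
r[9] = max(6+48, 24+24, 32+18, 17+12) = 54
r[10] = max(6+54, 24+30, 32+24, 17+18) = 60
One optimal cutting: 1 + 1 + 1 + 1 + 1 + 1 + 1 + 1 + 1 + 1 → $60.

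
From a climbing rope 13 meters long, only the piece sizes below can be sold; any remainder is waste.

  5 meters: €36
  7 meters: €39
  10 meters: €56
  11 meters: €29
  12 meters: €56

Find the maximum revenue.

75

Let f[k] be the best obtainable value from length k. For each k, try every first piece i and keep the best of price[i] + f[k−i].
f[1] = 0
f[2] = 0
f[3] = 0
f[4] = 0
f[5] = 36
f[6] = 36
f[7] = 39
f[8] = 39
f[9] = 39
f[10] = 72  (first piece 5, then f[5]=36)
f[11] = 72
f[12] = 75  (first piece 5, then f[7]=39)
f[13] = 75
One optimal cutting: pieces 7 + 5 with 1 meter of scrap → €75.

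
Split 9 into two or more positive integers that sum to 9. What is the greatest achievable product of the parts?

Fill m[k] for k=2..9: at each k try every first piece i and multiply by the better of (k−i) uncut or m[k−i].
m[2] = 1*max(1,0) = 1*1 = 1
m[3] = max(1*2, 2*1) = 2
m[4] = max(1*3, 2*2, 3*1) = 4
m[5] = max(1*4, 2*3, 3*2, 4*1) = 6
m[6] = max(1*6, 2*4, 3*3, 4*2, 5*1) = 9
m[7] = max(1*9, 2*6, 3*4, 4*3, 5*2, 6*1) = 12
m[8] = max(1*12, 2*9, 3*6, …, 6*2, 7*1) = 18
m[9] = max(1*18, 2*12, 3*9, …, 7*2, 8*1) = 27
One optimal split: 3 + 3 + 3; product 3*3*3 = 27.

27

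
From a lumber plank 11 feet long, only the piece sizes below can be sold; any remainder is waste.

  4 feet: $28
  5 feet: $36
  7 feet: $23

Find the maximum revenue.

72

Build f[k] bottom-up: f[k] = max over allowed piece i of (p[i] + f[k−i]).
f[1] = 0
f[2] = 0
f[3] = 0
f[4] = 28
f[5] = max(28+0, 36+0) = 36
f[6] = max(28+0, 36+0) = 36
f[7] = max(28+0, 36+0, 23+0) = 36
f[8] = max(28+28, 36+0, 23+0) = 56
f[9] = max(28+36, 36+28, 23+0) = 64
f[10] = max(28+36, 36+36, 23+0) = 72
f[11] = max(28+36, 36+36, 23+28) = 72
One optimal cutting: pieces 5 + 5 with 1 foot of scrap → $72.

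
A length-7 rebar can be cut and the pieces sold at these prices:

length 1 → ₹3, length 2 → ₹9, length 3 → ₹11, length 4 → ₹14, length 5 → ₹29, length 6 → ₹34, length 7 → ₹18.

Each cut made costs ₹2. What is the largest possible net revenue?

Let r[k] be the best obtainable value from length k. For each k, try every first piece i and keep the best of price[i] + r[k−i] minus the 2 cut fee when i<k.
r[1] = 3
r[2] = 9
r[3] = 11
r[4] = 16  (first piece 2, then r[2]=9)
r[5] = 29
r[6] = 34
r[7] = 36  (first piece 2, then r[5]=29)
One optimal plan: pieces 5 + 2 (1 cut) → ₹38 − ₹2 = ₹36.

36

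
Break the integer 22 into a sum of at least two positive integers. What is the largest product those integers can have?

Define P[k] = max over 1≤i<k of i · max(k−i, P[k−i]); the inner max lets the remainder stay uncut if that's better.
P[2] = 1×max(1,0) = 1×1 = 1
P[3] = max(1×2, 2×1) = 2
P[4] = max(1×3, 2×2, 3×1) = 4
P[5] = max(1×4, 2×3, 3×2, 4×1) = 6
P[6] = max(1×6, 2×4, 3×3, 4×2, 5×1) = 9
P[7] = max(1×9, 2×6, 3×4, 4×3, 5×2, 6×1) = 12
P[8] = max(1×12, 2×9, 3×6, …, 6×2, 7×1) = 18
P[9] = max(1×18, 2×12, 3×9, …, 7×2, 8×1) = 27
P[10] = max(1×27, 2×18, 3×12, …, 8×2, 9×1) = 36
P[11] = max(1×36, 2×27, 3×18, …, 9×2, 10×1) = 54
P[12] = max(1×54, 2×36, 3×27, …, 10×2, 11×1) = 81
P[13] = max(1×81, 2×54, 3×36, …, 11×2, 12×1) = 108
P[14] = max(1×108, 2×81, 3×54, …, 12×2, 13×1) = 162
P[15] = max(1×162, 2×108, 3×81, …, 13×2, 14×1) = 243
P[16] = max(1×243, 2×162, 3×108, …, 14×2, 15×1) = 324
P[17] = max(1×324, 2×243, 3×162, …, 15×2, 16×1) = 486
P[18] = max(1×486, 2×324, 3×243, …, 16×2, 17×1) = 729
P[19] = max(1×729, 2×486, 3×324, …, 17×2, 18×1) = 972
P[20] = max(1×972, 2×729, 3×486, …, 18×2, 19×1) = 1458
P[21] = max(1×1458, 2×972, 3×729, …, 19×2, 20×1) = 2187
P[22] = max(1×2187, 2×1458, 3×972, …, 20×2, 21×1) = 2916
One optimal split: 3 + 3 + 3 + 3 + 3 + 3 + 2 + 2; product 3×3×3×3×3×3×2×2 = 2916.

2916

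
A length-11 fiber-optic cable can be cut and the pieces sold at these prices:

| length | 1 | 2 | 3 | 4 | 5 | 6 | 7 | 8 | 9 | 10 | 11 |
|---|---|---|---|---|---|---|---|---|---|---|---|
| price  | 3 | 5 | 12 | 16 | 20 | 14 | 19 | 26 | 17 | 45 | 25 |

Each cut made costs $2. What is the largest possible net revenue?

46

Let r[k] be the best obtainable value from length k. For each k, try every first piece i and keep the best of price[i] + r[k−i] minus the 2 cut fee when i<k.
r[1] = 3
r[2] = 5
r[3] = 12
r[4] = 16
r[5] = 20
r[6] = 22  (first piece 3, then r[3]=12)
r[7] = 26  (first piece 3, then r[4]=16)
r[8] = 30  (first piece 3, then r[5]=20)
r[9] = 34  (first piece 4, then r[5]=20)
r[10] = 45
r[11] = 46  (first piece 1, then r[10]=45)
One optimal plan: pieces 10 + 1 (1 cut) → $48 − $2 = $46.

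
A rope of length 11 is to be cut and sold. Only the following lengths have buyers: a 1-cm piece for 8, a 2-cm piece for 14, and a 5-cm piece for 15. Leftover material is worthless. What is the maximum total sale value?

88

Build f[k] bottom-up: f[k] = max over allowed piece i of (p[i] + f[k−i]).
f[1] = 8
f[2] = max(8+8, 14+0) = 16
f[3] = max(8+16, 14+8) = 24
f[4] = max(8+24, 14+16) = 32
f[5] = max(8+32, 14+24, 15+0) = 40
f[6] = max(8+40, 14+32, 15+8) = 48
f[7] = max(8+48, 14+40, 15+16) = 56
f[8] = max(8+56, 14+48, 15+24) = 64
f[9] = max(8+64, 14+56, 15+32) = 72
f[10] = max(8+72, 14+64, 15+40) = 80
f[11] = max(8+80, 14+72, 15+48) = 88
One optimal cutting: 1 + 1 + 1 + 1 + 1 + 1 + 1 + 1 + 1 + 1 + 1 → 88.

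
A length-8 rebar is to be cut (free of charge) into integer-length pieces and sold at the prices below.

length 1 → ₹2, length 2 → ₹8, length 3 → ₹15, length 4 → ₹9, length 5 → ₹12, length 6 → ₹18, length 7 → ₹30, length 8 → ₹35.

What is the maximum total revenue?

Consider every possible first cut. best[k] is the best of p[i]+best[k−i] over all sellable i≤k.
best[1] = 2
best[2] = max(2+2, 8+0) = 8
best[3] = max(2+8, 8+2, 15+0) = 15
best[4] = max(2+15, 8+8, 15+2, 9+0) = 17
best[5] = max(2+17, 8+15, 15+8, 9+2, 12+0) = 23
best[6] = max(2+23, 8+17, 15+15, 9+8, 12+2, 18+0) = 30
best[7] = max(2+30, 8+23, 15+17, …, 18+2, 30+0) = 32
best[8] = max(2+32, 8+30, 15+23, …, 30+2, 35+0) = 38
One optimal cutting: 3 + 3 + 2 → ₹15 + ₹15 + ₹8 = ₹38.

38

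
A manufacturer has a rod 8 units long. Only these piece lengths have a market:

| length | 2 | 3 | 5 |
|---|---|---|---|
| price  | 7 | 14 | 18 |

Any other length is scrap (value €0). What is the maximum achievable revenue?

35

Build r[k] bottom-up: r[k] = max over allowed piece i of (p[i] + r[k−i]).
r[1] = 0
r[2] = 7
r[3] = 14
r[4] = 14
r[5] = 21  (first piece 2, then r[3]=14)
r[6] = 28  (first piece 3, then r[3]=14)
r[7] = 28
r[8] = 35  (first piece 2, then r[6]=28)
One optimal cutting: 3 + 3 + 2 → €35.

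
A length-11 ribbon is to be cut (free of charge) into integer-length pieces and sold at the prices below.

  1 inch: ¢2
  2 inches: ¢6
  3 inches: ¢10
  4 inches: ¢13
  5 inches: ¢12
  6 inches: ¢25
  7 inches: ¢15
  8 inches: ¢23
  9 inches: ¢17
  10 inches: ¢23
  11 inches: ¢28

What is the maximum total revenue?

Let R[k] be the best obtainable value from length k. For each k, try every first piece i and keep the best of price[i] + R[k−i].
R[1] = 2
R[2] = 6
R[3] = 10
R[4] = 13
R[5] = 16  (first piece 2, then R[3]=10)
R[6] = 25
R[7] = 27  (first piece 1, then R[6]=25)
R[8] = 31  (first piece 2, then R[6]=25)
R[9] = 35  (first piece 3, then R[6]=25)
R[10] = 38  (first piece 4, then R[6]=25)
R[11] = 41  (first piece 2, then R[9]=35)
One optimal cutting: 6 + 3 + 2 → ¢25 + ¢10 + ¢6 = ¢41.

41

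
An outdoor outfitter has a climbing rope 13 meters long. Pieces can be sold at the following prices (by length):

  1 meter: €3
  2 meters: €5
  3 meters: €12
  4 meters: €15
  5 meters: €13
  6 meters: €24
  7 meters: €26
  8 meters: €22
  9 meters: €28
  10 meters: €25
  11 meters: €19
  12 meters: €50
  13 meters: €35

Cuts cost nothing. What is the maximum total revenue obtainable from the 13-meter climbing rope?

53

Consider every possible first cut. r[k] is the best of p[i]+r[k−i] over all sellable i≤k.
r[1] = 3
r[2] = 6  (first piece 1, then r[1]=3)
r[3] = 12
r[4] = 15  (first piece 1, then r[3]=12)
r[5] = 18  (first piece 1, then r[4]=15)
r[6] = 24  (first piece 3, then r[3]=12)
r[7] = 27  (first piece 1, then r[6]=24)
r[8] = 30  (first piece 1, then r[7]=27)
r[9] = 36  (first piece 3, then r[6]=24)
r[10] = 39  (first piece 1, then r[9]=36)
r[11] = 42  (first piece 1, then r[10]=39)
r[12] = 50
r[13] = 53  (first piece 1, then r[12]=50)
One optimal cutting: 12 + 1 → €50 + €3 = €53.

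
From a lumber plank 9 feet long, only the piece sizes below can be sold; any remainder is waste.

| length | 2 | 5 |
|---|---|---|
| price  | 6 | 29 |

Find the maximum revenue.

41

Consider every possible first cut. r[k] is the best of p[i]+r[k−i] over all sellable i≤k.
r[1] = 0
r[2] = 6
r[3] = 6
r[4] = 12  (first piece 2, then r[2]=6)
r[5] = 29
r[6] = 29
r[7] = 35  (first piece 2, then r[5]=29)
r[8] = 35
r[9] = 41  (first piece 2, then r[7]=35)
One optimal cutting: 5 + 2 + 2 → $41.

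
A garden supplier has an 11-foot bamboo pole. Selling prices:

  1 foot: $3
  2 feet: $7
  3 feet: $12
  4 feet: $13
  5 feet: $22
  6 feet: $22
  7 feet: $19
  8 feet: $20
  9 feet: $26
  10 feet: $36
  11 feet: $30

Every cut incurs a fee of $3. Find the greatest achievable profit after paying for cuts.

41

Build v[k] bottom-up: v[k] = max over allowed piece i of (p[i] + v[k−i]) − 3 per cut.
v[1] = 3
v[2] = max(3+3-3, 7+0) = 7
v[3] = max(3+7-3, 7+3-3, 12+0) = 12
v[4] = max(3+12-3, 7+7-3, 12+3-3, 13+0) = 13
v[5] = max(3+13-3, 7+12-3, 12+7-3, 13+3-3, 22+0) = 22
v[6] = max(3+22-3, 7+13-3, 12+12-3, 13+7-3, 22+3-3, 22+0) = 22
v[7] = max(3+22-3, 7+22-3, 12+13-3, …, 22+3-3, 19+0) = 26
v[8] = max(3+26-3, 7+22-3, 12+22-3, …, 19+3-3, 20+0) = 31
v[9] = max(3+31-3, 7+26-3, 12+22-3, …, 20+3-3, 26+0) = 32
v[10] = max(3+32-3, 7+31-3, 12+26-3, …, 26+3-3, 36+0) = 41
v[11] = max(3+41-3, 7+32-3, 12+31-3, …, 36+3-3, 30+0) = 41
One optimal plan: pieces 5 + 5 + 1 (2 cuts) → $47 − $6 = $41.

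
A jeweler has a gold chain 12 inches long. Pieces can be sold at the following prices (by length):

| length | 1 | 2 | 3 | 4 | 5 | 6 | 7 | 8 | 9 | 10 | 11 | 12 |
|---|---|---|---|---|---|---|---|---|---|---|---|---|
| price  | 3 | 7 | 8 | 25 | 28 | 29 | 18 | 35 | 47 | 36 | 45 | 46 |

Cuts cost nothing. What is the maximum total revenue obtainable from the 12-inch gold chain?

75

Let r[k] be the best obtainable value from length k. For each k, try every first piece i and keep the best of price[i] + r[k−i].
r[1] = 3
r[2] = max(3+3, 7+0) = 7
r[3] = max(3+7, 7+3, 8+0) = 10
r[4] = max(3+10, 7+7, 8+3, 25+0) = 25
r[5] = max(3+25, 7+10, 8+7, 25+3, 28+0) = 28
r[6] = max(3+28, 7+25, 8+10, 25+7, 28+3, 29+0) = 32
r[7] = max(3+32, 7+28, 8+25, …, 29+3, 18+0) = 35
r[8] = max(3+35, 7+32, 8+28, …, 18+3, 35+0) = 50
r[9] = max(3+50, 7+35, 8+32, …, 35+3, 47+0) = 53
r[10] = max(3+53, 7+50, 8+35, …, 47+3, 36+0) = 57
r[11] = max(3+57, 7+53, 8+50, …, 36+3, 45+0) = 60
r[12] = max(3+60, 7+57, 8+53, …, 45+3, 46+0) = 75
One optimal cutting: 4 + 4 + 4 → $25 + $25 + $25 = $75.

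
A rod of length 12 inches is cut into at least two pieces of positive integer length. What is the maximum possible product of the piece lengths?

Let P[k] be the best product for length k (with at least one cut). For each first piece i, the rest contributes max(k−i, P[k−i]).
P[2] = 1×max(1,0) = 1×1 = 1
P[3] = 1×max(2,1) = 1×2 = 2
P[4] = 2×max(2,1) = 2×2 = 4
P[5] = 2×max(3,2) = 2×3 = 6
P[6] = 3×max(3,2) = 3×3 = 9
P[7] = 2×max(5,6) = 2×6 = 12
P[8] = 2×max(6,9) = 2×9 = 18
P[9] = 3×max(6,9) = 3×9 = 27
P[10] = 2×max(8,18) = 2×18 = 36
P[11] = 2×max(9,27) = 2×27 = 54
P[12] = 3×max(9,27) = 3×27 = 81
One optimal split: 3 + 3 + 3 + 3; product 3×3×3×3 = 81.

81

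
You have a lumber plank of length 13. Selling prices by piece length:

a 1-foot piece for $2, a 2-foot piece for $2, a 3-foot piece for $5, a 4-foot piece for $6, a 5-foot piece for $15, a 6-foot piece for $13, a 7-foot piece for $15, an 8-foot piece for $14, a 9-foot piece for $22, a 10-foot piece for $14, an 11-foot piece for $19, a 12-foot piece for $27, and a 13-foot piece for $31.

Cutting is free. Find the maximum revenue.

36

Build best[k] bottom-up: best[k] = max over allowed piece i of (p[i] + best[k−i]).
best[1] = 2
best[2] = max(2+2, 2+0) = 4
best[3] = max(2+4, 2+2, 5+0) = 6
best[4] = max(2+6, 2+4, 5+2, 6+0) = 8
best[5] = max(2+8, 2+6, 5+4, 6+2, 15+0) = 15
best[6] = max(2+15, 2+8, 5+6, 6+4, 15+2, 13+0) = 17
best[7] = max(2+17, 2+15, 5+8, …, 13+2, 15+0) = 19
best[8] = max(2+19, 2+17, 5+15, …, 15+2, 14+0) = 21
best[9] = max(2+21, 2+19, 5+17, …, 14+2, 22+0) = 23
best[10] = max(2+23, 2+21, 5+19, …, 22+2, 14+0) = 30
best[11] = max(2+30, 2+23, 5+21, …, 14+2, 19+0) = 32
best[12] = max(2+32, 2+30, 5+23, …, 19+2, 27+0) = 34
best[13] = max(2+34, 2+32, 5+30, …, 27+2, 31+0) = 36
One optimal cutting: 5 + 5 + 1 + 1 + 1 → $15 + $15 + $2 + $2 + $2 = $36.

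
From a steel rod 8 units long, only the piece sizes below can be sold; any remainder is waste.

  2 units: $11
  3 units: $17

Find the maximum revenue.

Build r[k] bottom-up: r[k] = max over allowed piece i of (p[i] + r[k−i]).
r[1] = 0
r[2] = 11
r[3] = 17
r[4] = 22  (first piece 2, then r[2]=11)
r[5] = 28  (first piece 2, then r[3]=17)
r[6] = 34  (first piece 3, then r[3]=17)
r[7] = 39  (first piece 2, then r[5]=28)
r[8] = 45  (first piece 2, then r[6]=34)
One optimal cutting: 3 + 3 + 2 → $45.

45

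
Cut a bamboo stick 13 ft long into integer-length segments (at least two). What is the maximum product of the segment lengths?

Let g[k] be the best product for length k (with at least one cut). For each first piece i, the rest contributes max(k−i, g[k−i]).
g[2] = 1×max(1,0) = 1×1 = 1
g[3] = 1×max(2,1) = 1×2 = 2
g[4] = 2×max(2,1) = 2×2 = 4
g[5] = 2×max(3,2) = 2×3 = 6
g[6] = 3×max(3,2) = 3×3 = 9
g[7] = 2×max(5,6) = 2×6 = 12
g[8] = 2×max(6,9) = 2×9 = 18
g[9] = 3×max(6,9) = 3×9 = 27
g[10] = 2×max(8,18) = 2×18 = 36
g[11] = 2×max(9,27) = 2×27 = 54
g[12] = 3×max(9,27) = 3×27 = 81
g[13] = 2×max(11,54) = 2×54 = 108
One optimal split: 3 + 3 + 3 + 2 + 2; product 3×3×3×2×2 = 108.

108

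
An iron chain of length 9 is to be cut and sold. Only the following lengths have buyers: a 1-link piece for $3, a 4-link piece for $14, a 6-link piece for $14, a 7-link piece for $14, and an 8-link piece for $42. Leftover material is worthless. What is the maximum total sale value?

45

Consider every possible first cut. best[k] is the best of p[i]+best[k−i] over all sellable i≤k.
best[1] = 3
best[2] = 6  (first piece 1, then best[1]=3)
best[3] = 9  (first piece 1, then best[2]=6)
best[4] = max(3+9, 14+0) = 14
best[5] = max(3+14, 14+3) = 17
best[6] = max(3+17, 14+6, 14+0) = 20
best[7] = max(3+20, 14+9, 14+3, 14+0) = 23
best[8] = max(3+23, 14+14, 14+6, 14+3, 42+0) = 42
best[9] = max(3+42, 14+17, 14+9, 14+6, 42+3) = 45
One optimal cutting: 8 + 1 → $45.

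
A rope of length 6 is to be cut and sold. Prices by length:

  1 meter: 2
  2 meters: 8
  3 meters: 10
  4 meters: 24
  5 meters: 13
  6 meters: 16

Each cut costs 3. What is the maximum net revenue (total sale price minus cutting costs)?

Consider every possible first cut. net[k] is the best of p[i]+net[k−i] over all sellable i≤k, charging 3 whenever i<k.
net[1] = 2
net[2] = max(2+2-3, 8+0) = 8
net[3] = max(2+8-3, 8+2-3, 10+0) = 10
net[4] = max(2+10-3, 8+8-3, 10+2-3, 24+0) = 24
net[5] = max(2+24-3, 8+10-3, 10+8-3, 24+2-3, 13+0) = 23
net[6] = max(2+23-3, 8+24-3, 10+10-3, 24+8-3, 13+2-3, 16+0) = 29
One optimal plan: pieces 4 + 2 (1 cut) → 32 − 3 = 29.

29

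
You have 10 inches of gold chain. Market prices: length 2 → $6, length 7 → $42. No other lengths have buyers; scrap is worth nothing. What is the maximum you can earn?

48

Build r[k] bottom-up: r[k] = max over allowed piece i of (p[i] + r[k−i]).
r[1] = 0
r[2] = 6
r[3] = 6
r[4] = 12  (first piece 2, then r[2]=6)
r[5] = 12
r[6] = 18  (first piece 2, then r[4]=12)
r[7] = 42
r[8] = 42
r[9] = 48  (first piece 2, then r[7]=42)
r[10] = 48
One optimal cutting: pieces 7 + 2 with 1 inch of scrap → $48.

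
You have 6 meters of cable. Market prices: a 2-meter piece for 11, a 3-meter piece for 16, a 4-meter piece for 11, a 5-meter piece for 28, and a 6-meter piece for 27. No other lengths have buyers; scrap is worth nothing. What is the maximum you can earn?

Consider every possible first cut. f[k] is the best of p[i]+f[k−i] over all sellable i≤k.
f[1] = 0
f[2] = 11
f[3] = 16
f[4] = 22  (first piece 2, then f[2]=11)
f[5] = 28
f[6] = 33  (first piece 2, then f[4]=22)
One optimal cutting: 2 + 2 + 2 → 33.

33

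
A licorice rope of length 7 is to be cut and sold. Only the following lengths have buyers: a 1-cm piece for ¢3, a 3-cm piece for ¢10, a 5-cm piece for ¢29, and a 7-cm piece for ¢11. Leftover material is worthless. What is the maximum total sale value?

35

Consider every possible first cut. f[k] is the best of p[i]+f[k−i] over all sellable i≤k.
f[1] = 3
f[2] = 6  (first piece 1, then f[1]=3)
f[3] = 10
f[4] = 13  (first piece 1, then f[3]=10)
f[5] = 29
f[6] = 32  (first piece 1, then f[5]=29)
f[7] = 35  (first piece 1, then f[6]=32)
One optimal cutting: 5 + 1 + 1 → ¢35.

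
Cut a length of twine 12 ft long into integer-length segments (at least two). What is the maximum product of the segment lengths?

Fill g[k] for k=2..12: at each k try every first piece i and multiply by the better of (k−i) uncut or g[k−i].
Small cases: g[2]=1, g[3]=2, g[4]=4, g[5]=6, g[6]=9.
g[7] = max(1*9, 2*6, 3*4, 4*3, 5*2, 6*1) = 12
g[8] = max(1*12, 2*9, 3*6, …, 6*2, 7*1) = 18
g[9] = max(1*18, 2*12, 3*9, …, 7*2, 8*1) = 27
g[10] = max(1*27, 2*18, 3*12, …, 8*2, 9*1) = 36
g[11] = max(1*36, 2*27, 3*18, …, 9*2, 10*1) = 54
g[12] = max(1*54, 2*36, 3*27, …, 10*2, 11*1) = 81
One optimal split: 3 + 3 + 3 + 3; product 3*3*3*3 = 81.

81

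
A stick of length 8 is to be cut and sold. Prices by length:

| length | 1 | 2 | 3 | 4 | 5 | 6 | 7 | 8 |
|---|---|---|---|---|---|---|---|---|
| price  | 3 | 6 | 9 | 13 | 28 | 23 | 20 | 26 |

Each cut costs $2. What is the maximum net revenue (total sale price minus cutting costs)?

35

Build v[k] bottom-up: v[k] = max over allowed piece i of (p[i] + v[k−i]) − 2 per cut.
v[1] = 3
v[2] = max(3+3-2, 6+0) = 6
v[3] = max(3+6-2, 6+3-2, 9+0) = 9
v[4] = max(3+9-2, 6+6-2, 9+3-2, 13+0) = 13
v[5] = max(3+13-2, 6+9-2, 9+6-2, 13+3-2, 28+0) = 28
v[6] = max(3+28-2, 6+13-2, 9+9-2, 13+6-2, 28+3-2, 23+0) = 29
v[7] = max(3+29-2, 6+28-2, 9+13-2, …, 23+3-2, 20+0) = 32
v[8] = max(3+32-2, 6+29-2, 9+28-2, …, 20+3-2, 26+0) = 35
One optimal plan: pieces 5 + 3 (1 cut) → $37 − $2 = $35.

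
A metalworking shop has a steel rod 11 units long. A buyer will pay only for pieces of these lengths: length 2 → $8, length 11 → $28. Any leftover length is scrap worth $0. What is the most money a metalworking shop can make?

Let r[k] be the best obtainable value from length k. For each k, try every first piece i and keep the best of price[i] + r[k−i].
r[1] = 0
r[2] = 8
r[3] = 8
r[4] = 16  (first piece 2, then r[2]=8)
r[5] = 16
r[6] = 24  (first piece 2, then r[4]=16)
r[7] = 24
r[8] = 32  (first piece 2, then r[6]=24)
r[9] = 32
r[10] = 40  (first piece 2, then r[8]=32)
r[11] = max(8+32, 28+0) = 40
One optimal cutting: pieces 2 + 2 + 2 + 2 + 2 with 1 unit of scrap → $40.

40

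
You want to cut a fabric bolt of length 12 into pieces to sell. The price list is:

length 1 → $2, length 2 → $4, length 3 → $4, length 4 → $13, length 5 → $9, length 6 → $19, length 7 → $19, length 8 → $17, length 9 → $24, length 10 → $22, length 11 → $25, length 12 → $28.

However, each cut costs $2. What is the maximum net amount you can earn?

Let v[k] be the best obtainable value from length k. For each k, try every first piece i and keep the best of price[i] + v[k−i] minus the 2 cut fee when i<k.
v[1] = 2
v[2] = max(2+2-2, 4+0) = 4
v[3] = max(2+4-2, 4+2-2, 4+0) = 4
v[4] = max(2+4-2, 4+4-2, 4+2-2, 13+0) = 13
v[5] = max(2+13-2, 4+4-2, 4+4-2, 13+2-2, 9+0) = 13
v[6] = max(2+13-2, 4+13-2, 4+4-2, 13+4-2, 9+2-2, 19+0) = 19
v[7] = max(2+19-2, 4+13-2, 4+13-2, …, 19+2-2, 19+0) = 19
v[8] = max(2+19-2, 4+19-2, 4+13-2, …, 19+2-2, 17+0) = 24
v[9] = max(2+24-2, 4+19-2, 4+19-2, …, 17+2-2, 24+0) = 24
v[10] = max(2+24-2, 4+24-2, 4+19-2, …, 24+2-2, 22+0) = 30
v[11] = max(2+30-2, 4+24-2, 4+24-2, …, 22+2-2, 25+0) = 30
v[12] = max(2+30-2, 4+30-2, 4+24-2, …, 25+2-2, 28+0) = 36
One optimal plan: pieces 6 + 6 (1 cut) → $38 − $2 = $36.

36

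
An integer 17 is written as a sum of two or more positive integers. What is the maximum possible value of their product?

Fill P[k] for k=2..17: at each k try every first piece i and multiply by the better of (k−i) uncut or P[k−i].
P[2] = 1*max(1,0) = 1*1 = 1
P[3] = max(1*2, 2*1) = 2
P[4] = max(1*3, 2*2, 3*1) = 4
P[5] = max(1*4, 2*3, 3*2, 4*1) = 6
P[6] = max(1*6, 2*4, 3*3, 4*2, 5*1) = 9
P[7] = max(1*9, 2*6, 3*4, 4*3, 5*2, 6*1) = 12
P[8] = max(1*12, 2*9, 3*6, …, 6*2, 7*1) = 18
P[9] = max(1*18, 2*12, 3*9, …, 7*2, 8*1) = 27
P[10] = max(1*27, 2*18, 3*12, …, 8*2, 9*1) = 36
P[11] = max(1*36, 2*27, 3*18, …, 9*2, 10*1) = 54
P[12] = max(1*54, 2*36, 3*27, …, 10*2, 11*1) = 81
P[13] = max(1*81, 2*54, 3*36, …, 11*2, 12*1) = 108
P[14] = max(1*108, 2*81, 3*54, …, 12*2, 13*1) = 162
P[15] = max(1*162, 2*108, 3*81, …, 13*2, 14*1) = 243
P[16] = max(1*243, 2*162, 3*108, …, 14*2, 15*1) = 324
P[17] = max(1*324, 2*243, 3*162, …, 15*2, 16*1) = 486
One optimal split: 3 + 3 + 3 + 3 + 3 + 2; product 3*3*3*3*3*2 = 486.

486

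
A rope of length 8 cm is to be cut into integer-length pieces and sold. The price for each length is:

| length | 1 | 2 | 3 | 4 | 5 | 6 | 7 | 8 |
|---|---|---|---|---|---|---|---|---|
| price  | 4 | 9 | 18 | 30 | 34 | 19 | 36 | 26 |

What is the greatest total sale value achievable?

60

Build R[k] bottom-up: R[k] = max over allowed piece i of (p[i] + R[k−i]).
R[1] = 4
R[2] = max(4+4, 9+0) = 9
R[3] = max(4+9, 9+4, 18+0) = 18
R[4] = max(4+18, 9+9, 18+4, 30+0) = 30
R[5] = max(4+30, 9+18, 18+9, 30+4, 34+0) = 34
R[6] = max(4+34, 9+30, 18+18, 30+9, 34+4, 19+0) = 39
R[7] = max(4+39, 9+34, 18+30, …, 19+4, 36+0) = 48
R[8] = max(4+48, 9+39, 18+34, …, 36+4, 26+0) = 60
One optimal cutting: 4 + 4 → €30 + €30 = €60.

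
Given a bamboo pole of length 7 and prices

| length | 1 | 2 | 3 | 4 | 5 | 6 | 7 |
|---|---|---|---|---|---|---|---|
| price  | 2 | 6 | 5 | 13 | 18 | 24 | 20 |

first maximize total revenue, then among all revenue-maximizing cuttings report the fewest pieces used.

Build r[k] bottom-up: r[k] = max over allowed piece i of (p[i] + r[k−i]).
r[1] = 2
r[2] = 6
r[3] = 8  (first piece 1, then r[2]=6)
r[4] = 13
r[5] = 18
r[6] = 24
r[7] = 26  (first piece 1, then r[6]=24)
Maximum revenue is $26.
Now minimize piece count subject to staying optimal: for each k, pieces[k] = 1 + min over i with p[i]+r[k−i]=r[k] of pieces[k−i].
pieces[4] = 1
pieces[5] = 1
pieces[6] = 1
pieces[7] = 2

2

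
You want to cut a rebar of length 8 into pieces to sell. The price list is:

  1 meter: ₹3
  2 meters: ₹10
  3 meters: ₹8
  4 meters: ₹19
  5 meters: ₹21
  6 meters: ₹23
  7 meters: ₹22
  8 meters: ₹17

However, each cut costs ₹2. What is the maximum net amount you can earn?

Build r[k] bottom-up: r[k] = max over allowed piece i of (p[i] + r[k−i]) − 2 per cut.
r[1] = 3
r[2] = max(3+3-2, 10+0) = 10
r[3] = max(3+10-2, 10+3-2, 8+0) = 11
r[4] = max(3+11-2, 10+10-2, 8+3-2, 19+0) = 19
r[5] = max(3+19-2, 10+11-2, 8+10-2, 19+3-2, 21+0) = 21
r[6] = max(3+21-2, 10+19-2, 8+11-2, 19+10-2, 21+3-2, 23+0) = 27
r[7] = max(3+27-2, 10+21-2, 8+19-2, …, 23+3-2, 22+0) = 29
r[8] = max(3+29-2, 10+27-2, 8+21-2, …, 22+3-2, 17+0) = 36
One optimal plan: pieces 4 + 4 (1 cut) → ₹38 − ₹2 = ₹36.

36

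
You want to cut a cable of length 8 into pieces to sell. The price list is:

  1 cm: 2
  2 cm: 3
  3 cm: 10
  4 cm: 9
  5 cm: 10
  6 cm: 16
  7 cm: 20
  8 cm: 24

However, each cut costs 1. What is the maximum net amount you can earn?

24

Consider every possible first cut. r[k] is the best of p[i]+r[k−i] over all sellable i≤k, charging 1 whenever i<k.
r[1] = 2
r[2] = max(2+2-1, 3+0) = 3
r[3] = max(2+3-1, 3+2-1, 10+0) = 10
r[4] = max(2+10-1, 3+3-1, 10+2-1, 9+0) = 11
r[5] = max(2+11-1, 3+10-1, 10+3-1, 9+2-1, 10+0) = 12
r[6] = max(2+12-1, 3+11-1, 10+10-1, 9+3-1, 10+2-1, 16+0) = 19
r[7] = max(2+19-1, 3+12-1, 10+11-1, …, 16+2-1, 20+0) = 20
r[8] = max(2+20-1, 3+19-1, 10+12-1, …, 20+2-1, 24+0) = 24
Best is to make no cuts and sell whole for 24.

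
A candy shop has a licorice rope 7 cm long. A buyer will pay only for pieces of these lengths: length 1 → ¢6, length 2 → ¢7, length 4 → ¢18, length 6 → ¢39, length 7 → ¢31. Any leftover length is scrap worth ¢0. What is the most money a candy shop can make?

Consider every possible first cut. r[k] is the best of p[i]+r[k−i] over all sellable i≤k.
r[1] = 6
r[2] = 12  (first piece 1, then r[1]=6)
r[3] = 18  (first piece 1, then r[2]=12)
r[4] = 24  (first piece 1, then r[3]=18)
r[5] = 30  (first piece 1, then r[4]=24)
r[6] = 39
r[7] = 45  (first piece 1, then r[6]=39)
One optimal cutting: 6 + 1 → ¢45.

45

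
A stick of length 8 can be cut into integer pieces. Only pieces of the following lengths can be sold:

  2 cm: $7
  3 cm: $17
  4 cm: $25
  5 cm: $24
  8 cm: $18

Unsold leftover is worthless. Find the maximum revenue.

50

Build best[k] bottom-up: best[k] = max over allowed piece i of (p[i] + best[k−i]).
best[1] = 0
best[2] = 7
best[3] = max(7+0, 17+0) = 17
best[4] = max(7+7, 17+0, 25+0) = 25
best[5] = max(7+17, 17+7, 25+0, 24+0) = 25
best[6] = max(7+25, 17+17, 25+7, 24+0) = 34
best[7] = max(7+25, 17+25, 25+17, 24+7) = 42
best[8] = max(7+34, 17+25, 25+25, 24+17, 18+0) = 50
One optimal cutting: 4 + 4 → $50.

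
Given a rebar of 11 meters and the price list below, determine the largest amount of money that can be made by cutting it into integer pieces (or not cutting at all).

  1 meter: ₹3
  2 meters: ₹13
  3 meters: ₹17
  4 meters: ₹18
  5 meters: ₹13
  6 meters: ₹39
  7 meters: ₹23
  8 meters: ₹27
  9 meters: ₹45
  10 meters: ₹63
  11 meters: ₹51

69

Build R[k] bottom-up: R[k] = max over allowed piece i of (p[i] + R[k−i]).
R[1] = 3
R[2] = max(3+3, 13+0) = 13
R[3] = max(3+13, 13+3, 17+0) = 17
R[4] = max(3+17, 13+13, 17+3, 18+0) = 26
R[5] = max(3+26, 13+17, 17+13, 18+3, 13+0) = 30
R[6] = max(3+30, 13+26, 17+17, 18+13, 13+3, 39+0) = 39
R[7] = max(3+39, 13+30, 17+26, …, 39+3, 23+0) = 43
R[8] = max(3+43, 13+39, 17+30, …, 23+3, 27+0) = 52
R[9] = max(3+52, 13+43, 17+39, …, 27+3, 45+0) = 56
R[10] = max(3+56, 13+52, 17+43, …, 45+3, 63+0) = 65
R[11] = max(3+65, 13+56, 17+52, …, 63+3, 51+0) = 69
One optimal cutting: 3 + 2 + 2 + 2 + 2 → ₹17 + ₹13 + ₹13 + ₹13 + ₹13 = ₹69.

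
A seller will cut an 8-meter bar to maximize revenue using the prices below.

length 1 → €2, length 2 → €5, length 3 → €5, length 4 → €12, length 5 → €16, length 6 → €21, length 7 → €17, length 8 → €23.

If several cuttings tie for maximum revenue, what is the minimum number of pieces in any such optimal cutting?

2

Consider every possible first cut. r[k] is the best of p[i]+r[k−i] over all sellable i≤k.
r[1] = 2
r[2] = max(2+2, 5+0) = 5
r[3] = max(2+5, 5+2, 5+0) = 7
r[4] = max(2+7, 5+5, 5+2, 12+0) = 12
r[5] = max(2+12, 5+7, 5+5, 12+2, 16+0) = 16
r[6] = max(2+16, 5+12, 5+7, 12+5, 16+2, 21+0) = 21
r[7] = max(2+21, 5+16, 5+12, …, 21+2, 17+0) = 23
r[8] = max(2+23, 5+21, 5+16, …, 17+2, 23+0) = 26
Maximum revenue is €26.
Now minimize piece count subject to staying optimal: for each k, pieces[k] = 1 + min over i with p[i]+r[k−i]=r[k] of pieces[k−i].
pieces[5] = 1
pieces[6] = 1
pieces[7] = 2
pieces[8] = 2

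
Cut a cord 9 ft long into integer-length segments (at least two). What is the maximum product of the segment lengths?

27

Fill g[k] for k=2..9: at each k try every first piece i and multiply by the better of (k−i) uncut or g[k−i].
g[2] = 1·max(1,0) = 1·1 = 1
g[3] = 1·max(2,1) = 1·2 = 2
g[4] = 2·max(2,1) = 2·2 = 4
g[5] = 2·max(3,2) = 2·3 = 6
g[6] = 3·max(3,2) = 3·3 = 9
g[7] = 2·max(5,6) = 2·6 = 12
g[8] = 2·max(6,9) = 2·9 = 18
g[9] = 3·max(6,9) = 3·9 = 27
One optimal split: 3 + 3 + 3; product 3·3·3 = 27.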